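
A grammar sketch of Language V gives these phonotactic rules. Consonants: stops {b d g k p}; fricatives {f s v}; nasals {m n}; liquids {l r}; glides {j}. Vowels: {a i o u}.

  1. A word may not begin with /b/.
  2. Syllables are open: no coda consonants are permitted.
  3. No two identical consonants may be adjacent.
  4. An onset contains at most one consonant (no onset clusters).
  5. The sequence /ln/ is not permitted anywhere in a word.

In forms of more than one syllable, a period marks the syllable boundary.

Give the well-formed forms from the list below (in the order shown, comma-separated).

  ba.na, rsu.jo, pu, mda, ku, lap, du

ba.na — violates constraint 1: word begins with /b/ → ill-formed
rsu.jo — violates constraint 4: syllable 1 onset /rs/ has 2 consonants (> 1) → ill-formed
pu — σ1 onset /p/, coda /∅/ ok → well-formed
mda — violates constraint 4: syllable 1 onset /md/ has 2 consonants (> 1) → ill-formed
ku — σ1 onset /k/, coda /∅/ ok → well-formed
lap — violates constraint 2: syllable 1 coda /p/ has 1 consonant (> 0) → ill-formed
du — σ1 onset /d/, coda /∅/ ok → well-formed

pu, ku, du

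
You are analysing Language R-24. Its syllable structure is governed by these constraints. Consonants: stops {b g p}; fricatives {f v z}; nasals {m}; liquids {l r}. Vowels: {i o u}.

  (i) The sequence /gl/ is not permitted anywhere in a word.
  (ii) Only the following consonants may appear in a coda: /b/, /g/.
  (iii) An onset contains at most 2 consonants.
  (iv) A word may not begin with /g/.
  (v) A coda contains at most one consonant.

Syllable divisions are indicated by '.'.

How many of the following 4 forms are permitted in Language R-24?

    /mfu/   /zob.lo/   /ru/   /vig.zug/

/mfu/ — σ1 onset /mf/ (2C), coda /∅/ ok → permitted
/zob.lo/ — σ1 onset /z/, coda /b/ ok; σ2 onset /l/, coda /∅/ ok → permitted
/ru/ — σ1 onset /r/, coda /∅/ ok → permitted
/vig.zug/ — σ1 onset /v/, coda /g/ ok; σ2 onset /z/, coda /g/ ok → permitted
Permitted: /mfu/, /zob.lo/, /ru/, /vig.zug/ → 4.

4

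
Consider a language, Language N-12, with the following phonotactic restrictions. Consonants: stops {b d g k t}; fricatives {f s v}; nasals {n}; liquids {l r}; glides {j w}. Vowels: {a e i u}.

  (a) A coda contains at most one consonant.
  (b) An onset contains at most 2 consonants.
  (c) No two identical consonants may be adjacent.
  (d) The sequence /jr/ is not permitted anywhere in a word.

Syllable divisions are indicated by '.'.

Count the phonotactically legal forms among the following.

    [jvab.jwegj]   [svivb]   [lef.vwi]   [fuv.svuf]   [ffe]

[jvab.jwegj] — violates constraint (a): syllable 2 coda /gj/ has 2 consonants (> 1) → phonotactically illegal
[svivb] — violates constraint (a): syllable 1 coda /vb/ has 2 consonants (> 1) → phonotactically illegal
[lef.vwi] — σ1 onset /l/, coda /f/ ok; σ2 onset /vw/ (2C), coda /∅/ ok → phonotactically legal
[fuv.svuf] — σ1 onset /f/, coda /v/ ok; σ2 onset /sv/ (2C), coda /f/ ok → phonotactically legal
[ffe] — violates constraint (c): adjacent identical consonants /ff/ → phonotactically illegal
Phonotactically legal: [lef.vwi], [fuv.svuf] → 2.

2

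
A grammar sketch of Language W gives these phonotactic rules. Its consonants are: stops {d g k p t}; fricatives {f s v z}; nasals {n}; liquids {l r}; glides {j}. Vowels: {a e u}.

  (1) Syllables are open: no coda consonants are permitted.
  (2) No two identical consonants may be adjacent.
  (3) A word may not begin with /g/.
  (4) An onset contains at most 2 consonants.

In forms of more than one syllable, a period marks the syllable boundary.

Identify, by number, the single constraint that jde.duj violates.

1

jde.duj: syllable 2 coda /j/ has 1 consonant (> 0).
This is a violation of constraint 1: "Syllables are open: no coda consonants are permitted."
The remaining constraints (2, 3, 4) are satisfied.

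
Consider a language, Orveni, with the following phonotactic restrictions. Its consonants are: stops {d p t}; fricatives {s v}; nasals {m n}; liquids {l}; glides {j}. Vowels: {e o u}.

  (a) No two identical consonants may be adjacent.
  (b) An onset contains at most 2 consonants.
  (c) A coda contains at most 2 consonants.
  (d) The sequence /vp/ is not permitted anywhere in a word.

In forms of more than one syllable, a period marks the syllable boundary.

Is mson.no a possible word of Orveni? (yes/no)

mson.no — violates constraint (a): adjacent identical consonants /nn/ → ill-formed

no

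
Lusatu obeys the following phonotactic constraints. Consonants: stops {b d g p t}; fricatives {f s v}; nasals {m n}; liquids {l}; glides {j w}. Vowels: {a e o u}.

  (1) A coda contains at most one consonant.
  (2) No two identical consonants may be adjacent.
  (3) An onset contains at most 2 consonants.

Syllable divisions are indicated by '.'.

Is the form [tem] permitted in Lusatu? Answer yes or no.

[tem] — σ1 onset /t/, coda /m/ ok → permitted

yes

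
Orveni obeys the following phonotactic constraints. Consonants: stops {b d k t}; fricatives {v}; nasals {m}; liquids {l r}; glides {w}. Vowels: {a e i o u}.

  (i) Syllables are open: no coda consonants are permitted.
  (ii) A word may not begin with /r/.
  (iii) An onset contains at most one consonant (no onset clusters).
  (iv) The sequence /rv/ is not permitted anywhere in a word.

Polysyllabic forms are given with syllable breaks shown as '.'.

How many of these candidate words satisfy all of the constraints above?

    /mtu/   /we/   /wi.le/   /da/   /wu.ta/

/mtu/ — violates constraint (iii): syllable 1 onset /mt/ has 2 consonants (> 1) → phonotactically illegal
/we/ — σ1 onset /w/, coda /∅/ ok → phonotactically legal
/wi.le/ — σ1 onset /w/, coda /∅/ ok; σ2 onset /l/, coda /∅/ ok → phonotactically legal
/da/ — σ1 onset /d/, coda /∅/ ok → phonotactically legal
/wu.ta/ — σ1 onset /w/, coda /∅/ ok; σ2 onset /t/, coda /∅/ ok → phonotactically legal
Phonotactically legal: /we/, /wi.le/, /da/, /wu.ta/ → 4.

4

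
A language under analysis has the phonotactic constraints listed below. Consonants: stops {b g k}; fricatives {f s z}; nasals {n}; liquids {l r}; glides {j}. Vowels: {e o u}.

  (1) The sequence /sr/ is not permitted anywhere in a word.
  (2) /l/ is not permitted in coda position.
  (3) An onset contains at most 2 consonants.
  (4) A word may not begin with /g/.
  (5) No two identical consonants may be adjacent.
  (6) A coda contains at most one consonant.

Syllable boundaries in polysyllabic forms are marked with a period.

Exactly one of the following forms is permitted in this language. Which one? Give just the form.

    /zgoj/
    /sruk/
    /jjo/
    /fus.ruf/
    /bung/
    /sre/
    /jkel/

/zgoj/ — σ1 onset /zg/ (2C), coda /j/ ok → permitted
/sruk/ — violates constraint 1: contains banned sequence /sr/ → not permitted
/jjo/ — violates constraint 5: adjacent identical consonants /jj/ → not permitted
/fus.ruf/ — violates constraint 1: contains banned sequence /sr/ → not permitted
/bung/ — violates constraint 6: syllable 1 coda /ng/ has 2 consonants (> 1) → not permitted
/sre/ — violates constraint 1: contains banned sequence /sr/ → not permitted
/jkel/ — violates constraint 2: syllable 1 coda contains /l/ → not permitted

/zgoj/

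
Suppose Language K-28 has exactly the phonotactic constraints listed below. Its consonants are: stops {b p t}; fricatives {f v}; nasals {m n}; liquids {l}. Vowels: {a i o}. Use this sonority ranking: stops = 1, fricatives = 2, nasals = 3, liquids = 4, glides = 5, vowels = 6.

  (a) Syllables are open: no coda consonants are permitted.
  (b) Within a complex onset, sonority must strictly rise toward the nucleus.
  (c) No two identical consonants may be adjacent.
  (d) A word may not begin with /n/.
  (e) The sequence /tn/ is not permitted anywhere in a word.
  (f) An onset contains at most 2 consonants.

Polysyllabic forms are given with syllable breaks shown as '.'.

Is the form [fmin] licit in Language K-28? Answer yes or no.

[fmin] — violates constraint (a): syllable 1 coda /n/ has 1 consonant (> 0) → illicit

no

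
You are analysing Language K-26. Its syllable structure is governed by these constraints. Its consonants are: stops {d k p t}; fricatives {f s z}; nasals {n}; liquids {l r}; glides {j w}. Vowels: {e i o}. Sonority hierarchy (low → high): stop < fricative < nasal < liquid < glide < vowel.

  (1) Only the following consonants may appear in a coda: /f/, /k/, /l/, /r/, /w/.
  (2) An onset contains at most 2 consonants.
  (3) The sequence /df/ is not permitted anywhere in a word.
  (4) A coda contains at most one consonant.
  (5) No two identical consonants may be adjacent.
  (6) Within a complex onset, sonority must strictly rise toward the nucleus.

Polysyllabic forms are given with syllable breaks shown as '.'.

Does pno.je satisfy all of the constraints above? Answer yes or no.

pno.je — σ1 onset /pn/ (1→3 rises), coda /∅/ ok; σ2 onset /j/, coda /∅/ ok → phonotactically legal

yes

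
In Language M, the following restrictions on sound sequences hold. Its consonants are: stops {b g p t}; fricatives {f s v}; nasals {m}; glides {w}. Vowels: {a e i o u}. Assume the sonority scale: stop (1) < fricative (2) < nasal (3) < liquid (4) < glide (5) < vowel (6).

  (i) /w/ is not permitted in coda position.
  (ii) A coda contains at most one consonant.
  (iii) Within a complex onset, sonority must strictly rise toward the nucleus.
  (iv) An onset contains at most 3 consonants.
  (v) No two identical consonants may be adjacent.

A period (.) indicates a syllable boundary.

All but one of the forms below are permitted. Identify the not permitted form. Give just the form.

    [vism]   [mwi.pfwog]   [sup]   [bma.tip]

[vism]

[vism] — violates constraint (ii): syllable 1 coda /sm/ has 2 consonants (> 1) → not permitted
[mwi.pfwog] — σ1 onset /mw/ (3→5 rises), coda /∅/ ok; σ2 onset /pfw/ (1→2→5 rises), coda /g/ ok → permitted
[sup] — σ1 onset /s/, coda /p/ ok → permitted
[bma.tip] — σ1 onset /bm/ (1→3 rises), coda /∅/ ok; σ2 onset /t/, coda /p/ ok → permitted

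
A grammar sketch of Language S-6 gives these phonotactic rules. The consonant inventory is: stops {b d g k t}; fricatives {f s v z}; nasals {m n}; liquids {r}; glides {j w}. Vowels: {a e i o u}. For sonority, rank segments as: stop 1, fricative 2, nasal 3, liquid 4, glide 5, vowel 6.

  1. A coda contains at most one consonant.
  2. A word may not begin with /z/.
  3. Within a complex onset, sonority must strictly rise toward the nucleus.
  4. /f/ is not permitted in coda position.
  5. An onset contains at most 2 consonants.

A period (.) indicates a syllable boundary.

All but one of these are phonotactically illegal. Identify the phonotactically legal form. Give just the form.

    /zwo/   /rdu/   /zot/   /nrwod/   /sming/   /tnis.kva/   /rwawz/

/zwo/ — violates constraint 2: word begins with /z/ → phonotactically illegal
/rdu/ — violates constraint 3: syllable 1 onset /rd/: /r/ (liquid, 4) → /d/ (stop, 1) does not rise → phonotactically illegal
/zot/ — violates constraint 2: word begins with /z/ → phonotactically illegal
/nrwod/ — violates constraint 5: syllable 1 onset /nrw/ has 3 consonants (> 2) → phonotactically illegal
/sming/ — violates constraint 1: syllable 1 coda /ng/ has 2 consonants (> 1) → phonotactically illegal
/tnis.kva/ — σ1 onset /tn/ (1→3 rises), coda /s/ ok; σ2 onset /kv/ (1→2 rises), coda /∅/ ok → phonotactically legal
/rwawz/ — violates constraint 1: syllable 1 coda /wz/ has 2 consonants (> 1) → phonotactically illegal

/tnis.kva/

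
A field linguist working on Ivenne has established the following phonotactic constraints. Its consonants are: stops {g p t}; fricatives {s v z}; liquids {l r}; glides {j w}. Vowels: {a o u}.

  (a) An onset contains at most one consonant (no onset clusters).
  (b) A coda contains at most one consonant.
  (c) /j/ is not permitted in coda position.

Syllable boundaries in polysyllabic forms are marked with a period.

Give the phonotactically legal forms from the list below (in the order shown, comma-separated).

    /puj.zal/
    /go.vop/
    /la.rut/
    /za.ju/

/puj.zal/ — violates constraint (c): syllable 1 coda contains /j/ → phonotactically illegal
/go.vop/ — σ1 onset /g/, coda /∅/ ok; σ2 onset /v/, coda /p/ ok → phonotactically legal
/la.rut/ — σ1 onset /l/, coda /∅/ ok; σ2 onset /r/, coda /t/ ok → phonotactically legal
/za.ju/ — σ1 onset /z/, coda /∅/ ok; σ2 onset /j/, coda /∅/ ok → phonotactically legal

/go.vop/, /la.rut/, /za.ju/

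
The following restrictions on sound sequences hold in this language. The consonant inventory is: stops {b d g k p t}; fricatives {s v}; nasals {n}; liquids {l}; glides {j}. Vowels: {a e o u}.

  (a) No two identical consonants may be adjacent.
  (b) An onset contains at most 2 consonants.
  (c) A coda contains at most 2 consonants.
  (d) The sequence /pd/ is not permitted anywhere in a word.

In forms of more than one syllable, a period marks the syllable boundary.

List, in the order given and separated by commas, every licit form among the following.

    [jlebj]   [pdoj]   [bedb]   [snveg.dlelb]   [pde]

[jlebj] — σ1 onset /jl/ (2C), coda /bj/ (2C) ok → licit
[pdoj] — violates constraint (d): contains banned sequence /pd/ → illicit
[bedb] — σ1 onset /b/, coda /db/ (2C) ok → licit
[snveg.dlelb] — violates constraint (b): syllable 1 onset /snv/ has 3 consonants (> 2) → illicit
[pde] — violates constraint (d): contains banned sequence /pd/ → illicit

[jlebj], [bedb]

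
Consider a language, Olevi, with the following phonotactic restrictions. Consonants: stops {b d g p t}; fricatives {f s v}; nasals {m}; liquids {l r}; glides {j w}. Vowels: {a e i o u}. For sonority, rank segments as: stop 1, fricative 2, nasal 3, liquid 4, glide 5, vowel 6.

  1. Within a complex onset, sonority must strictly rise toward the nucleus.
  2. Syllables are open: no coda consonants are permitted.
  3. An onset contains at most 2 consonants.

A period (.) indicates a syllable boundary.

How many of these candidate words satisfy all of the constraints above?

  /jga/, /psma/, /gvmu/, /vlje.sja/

0

/jga/ — violates constraint 1: syllable 1 onset /jg/: /j/ (glide, 5) → /g/ (stop, 1) does not rise → illicit
/psma/ — violates constraint 3: syllable 1 onset /psm/ has 3 consonants (> 2) → illicit
/gvmu/ — violates constraint 3: syllable 1 onset /gvm/ has 3 consonants (> 2) → illicit
/vlje.sja/ — violates constraint 3: syllable 1 onset /vlj/ has 3 consonants (> 2) → illicit
No form is licit → 0.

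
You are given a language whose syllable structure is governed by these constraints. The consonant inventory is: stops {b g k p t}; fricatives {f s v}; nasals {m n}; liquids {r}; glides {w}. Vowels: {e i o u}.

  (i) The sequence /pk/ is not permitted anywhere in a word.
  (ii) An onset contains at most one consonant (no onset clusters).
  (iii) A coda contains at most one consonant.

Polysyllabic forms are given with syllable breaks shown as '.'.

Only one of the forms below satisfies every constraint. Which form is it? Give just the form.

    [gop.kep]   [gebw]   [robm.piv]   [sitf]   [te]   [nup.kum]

[gop.kep] — violates constraint (i): contains banned sequence /pk/ → illicit
[gebw] — violates constraint (iii): syllable 1 coda /bw/ has 2 consonants (> 1) → illicit
[robm.piv] — violates constraint (iii): syllable 1 coda /bm/ has 2 consonants (> 1) → illicit
[sitf] — violates constraint (iii): syllable 1 coda /tf/ has 2 consonants (> 1) → illicit
[te] — σ1 onset /t/, coda /∅/ ok → licit
[nup.kum] — violates constraint (i): contains banned sequence /pk/ → illicit

[te]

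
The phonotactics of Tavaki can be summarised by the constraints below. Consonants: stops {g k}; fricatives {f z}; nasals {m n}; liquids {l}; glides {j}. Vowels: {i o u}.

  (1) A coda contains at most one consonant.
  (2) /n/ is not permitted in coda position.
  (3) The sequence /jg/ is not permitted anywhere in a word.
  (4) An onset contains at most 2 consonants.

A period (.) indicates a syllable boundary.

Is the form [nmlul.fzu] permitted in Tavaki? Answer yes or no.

no

[nmlul.fzu] — violates constraint 4: syllable 1 onset /nml/ has 3 consonants (> 2) → not permitted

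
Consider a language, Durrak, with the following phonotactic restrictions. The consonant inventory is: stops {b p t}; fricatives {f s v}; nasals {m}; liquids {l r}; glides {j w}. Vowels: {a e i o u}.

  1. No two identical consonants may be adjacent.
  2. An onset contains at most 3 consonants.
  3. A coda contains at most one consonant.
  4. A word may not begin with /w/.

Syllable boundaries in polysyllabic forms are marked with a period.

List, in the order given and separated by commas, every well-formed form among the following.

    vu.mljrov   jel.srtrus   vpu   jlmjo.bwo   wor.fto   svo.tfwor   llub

vu.mljrov — violates constraint 2: syllable 2 onset /mljr/ has 4 consonants (> 3) → ill-formed
jel.srtrus — violates constraint 2: syllable 2 onset /srtr/ has 4 consonants (> 3) → ill-formed
vpu — σ1 onset /vp/ (2C), coda /∅/ ok → well-formed
jlmjo.bwo — violates constraint 2: syllable 1 onset /jlmj/ has 4 consonants (> 3) → ill-formed
wor.fto — violates constraint 4: word begins with /w/ → ill-formed
svo.tfwor — σ1 onset /sv/ (2C), coda /∅/ ok; σ2 onset /tfw/ (3C), coda /r/ ok → well-formed
llub — violates constraint 1: adjacent identical consonants /ll/ → ill-formed

vpu, svo.tfwor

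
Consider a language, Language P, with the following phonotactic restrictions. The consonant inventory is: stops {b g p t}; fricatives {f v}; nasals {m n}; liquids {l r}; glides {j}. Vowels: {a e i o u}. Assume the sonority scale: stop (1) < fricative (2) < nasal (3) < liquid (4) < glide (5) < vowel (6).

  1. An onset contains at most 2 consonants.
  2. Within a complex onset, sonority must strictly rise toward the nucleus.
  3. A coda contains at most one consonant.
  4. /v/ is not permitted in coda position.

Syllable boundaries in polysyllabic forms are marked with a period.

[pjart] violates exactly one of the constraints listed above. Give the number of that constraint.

3

[pjart]: syllable 1 coda /rt/ has 2 consonants (> 1).
This is a violation of constraint 3: "A coda contains at most one consonant."
The remaining constraints (1, 2, 4) are satisfied.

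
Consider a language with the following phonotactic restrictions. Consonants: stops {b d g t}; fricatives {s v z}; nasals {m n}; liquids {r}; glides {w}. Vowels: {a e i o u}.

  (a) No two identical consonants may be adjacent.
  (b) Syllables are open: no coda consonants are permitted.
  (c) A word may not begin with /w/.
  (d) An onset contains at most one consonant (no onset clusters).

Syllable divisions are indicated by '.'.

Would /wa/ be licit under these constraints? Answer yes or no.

/wa/ — violates constraint (c): word begins with /w/ → illicit

no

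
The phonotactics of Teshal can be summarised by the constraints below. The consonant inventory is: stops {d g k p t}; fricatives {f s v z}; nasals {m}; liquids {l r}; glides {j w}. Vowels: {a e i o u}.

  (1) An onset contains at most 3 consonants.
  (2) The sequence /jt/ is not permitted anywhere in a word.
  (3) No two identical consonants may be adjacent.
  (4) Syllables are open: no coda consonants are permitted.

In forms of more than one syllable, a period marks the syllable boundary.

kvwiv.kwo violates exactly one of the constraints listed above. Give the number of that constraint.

4

kvwiv.kwo: syllable 1 coda /v/ has 1 consonant (> 0).
This is a violation of constraint 4: "Syllables are open: no coda consonants are permitted."
The remaining constraints (1, 2, 3) are satisfied.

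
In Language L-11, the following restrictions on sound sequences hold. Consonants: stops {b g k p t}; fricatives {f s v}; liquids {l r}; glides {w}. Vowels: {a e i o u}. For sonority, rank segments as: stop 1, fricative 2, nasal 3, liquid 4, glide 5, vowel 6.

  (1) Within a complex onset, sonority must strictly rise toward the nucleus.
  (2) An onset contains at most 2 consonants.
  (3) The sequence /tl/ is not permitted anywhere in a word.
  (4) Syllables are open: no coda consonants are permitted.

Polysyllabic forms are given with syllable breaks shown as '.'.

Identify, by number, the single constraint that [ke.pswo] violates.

[ke.pswo]: syllable 2 onset /psw/ has 3 consonants (> 2).
This is a violation of constraint 2: "An onset contains at most 2 consonants."
The remaining constraints (1, 3, 4) are satisfied.

2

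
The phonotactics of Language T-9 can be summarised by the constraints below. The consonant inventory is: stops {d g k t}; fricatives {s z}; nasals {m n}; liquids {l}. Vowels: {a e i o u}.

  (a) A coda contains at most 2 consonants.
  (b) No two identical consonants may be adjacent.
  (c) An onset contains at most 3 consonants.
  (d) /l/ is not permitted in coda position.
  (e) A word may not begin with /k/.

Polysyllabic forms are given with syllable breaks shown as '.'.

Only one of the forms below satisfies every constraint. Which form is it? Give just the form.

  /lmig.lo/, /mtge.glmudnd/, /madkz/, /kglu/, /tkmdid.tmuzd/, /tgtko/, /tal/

/lmig.lo/

/lmig.lo/ — σ1 onset /lm/ (2C), coda /g/ ok; σ2 onset /l/, coda /∅/ ok → well-formed
/mtge.glmudnd/ — violates constraint (a): syllable 2 coda /dnd/ has 3 consonants (> 2) → ill-formed
/madkz/ — violates constraint (a): syllable 1 coda /dkz/ has 3 consonants (> 2) → ill-formed
/kglu/ — violates constraint (e): word begins with /k/ → ill-formed
/tkmdid.tmuzd/ — violates constraint (c): syllable 1 onset /tkmd/ has 4 consonants (> 3) → ill-formed
/tgtko/ — violates constraint (c): syllable 1 onset /tgtk/ has 4 consonants (> 3) → ill-formed
/tal/ — violates constraint (d): syllable 1 coda contains /l/ → ill-formed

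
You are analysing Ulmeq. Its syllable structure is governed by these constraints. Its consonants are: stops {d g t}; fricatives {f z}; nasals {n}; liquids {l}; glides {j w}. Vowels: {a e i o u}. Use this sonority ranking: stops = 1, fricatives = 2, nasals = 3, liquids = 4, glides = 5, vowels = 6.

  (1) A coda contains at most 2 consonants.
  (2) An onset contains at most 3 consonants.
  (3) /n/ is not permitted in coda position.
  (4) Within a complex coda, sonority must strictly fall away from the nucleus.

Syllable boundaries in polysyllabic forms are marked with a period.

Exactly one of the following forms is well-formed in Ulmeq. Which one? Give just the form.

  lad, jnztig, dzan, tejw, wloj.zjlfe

lad — σ1 onset /l/, coda /d/ ok → well-formed
jnztig — violates constraint 2: syllable 1 onset /jnzt/ has 4 consonants (> 3) → ill-formed
dzan — violates constraint 3: syllable 1 coda contains /n/ → ill-formed
tejw — violates constraint 4: syllable 1 coda /jw/: /j/ (glide, 5) → /w/ (glide, 5) does not fall → ill-formed
wloj.zjlfe — violates constraint 2: syllable 2 onset /zjlf/ has 4 consonants (> 3) → ill-formed

lad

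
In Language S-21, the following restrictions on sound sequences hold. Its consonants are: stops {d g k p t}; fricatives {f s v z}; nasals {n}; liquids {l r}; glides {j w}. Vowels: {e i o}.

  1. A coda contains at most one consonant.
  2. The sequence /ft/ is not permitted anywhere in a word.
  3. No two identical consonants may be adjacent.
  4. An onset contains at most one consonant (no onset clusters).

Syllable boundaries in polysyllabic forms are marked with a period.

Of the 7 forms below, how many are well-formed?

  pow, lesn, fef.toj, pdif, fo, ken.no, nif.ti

pow — σ1 onset /p/, coda /w/ ok → well-formed
lesn — violates constraint 1: syllable 1 coda /sn/ has 2 consonants (> 1) → ill-formed
fef.toj — violates constraint 2: contains banned sequence /ft/ → ill-formed
pdif — violates constraint 4: syllable 1 onset /pd/ has 2 consonants (> 1) → ill-formed
fo — σ1 onset /f/, coda /∅/ ok → well-formed
ken.no — violates constraint 3: adjacent identical consonants /nn/ → ill-formed
nif.ti — violates constraint 2: contains banned sequence /ft/ → ill-formed
Well-formed: pow, fo → 2.

2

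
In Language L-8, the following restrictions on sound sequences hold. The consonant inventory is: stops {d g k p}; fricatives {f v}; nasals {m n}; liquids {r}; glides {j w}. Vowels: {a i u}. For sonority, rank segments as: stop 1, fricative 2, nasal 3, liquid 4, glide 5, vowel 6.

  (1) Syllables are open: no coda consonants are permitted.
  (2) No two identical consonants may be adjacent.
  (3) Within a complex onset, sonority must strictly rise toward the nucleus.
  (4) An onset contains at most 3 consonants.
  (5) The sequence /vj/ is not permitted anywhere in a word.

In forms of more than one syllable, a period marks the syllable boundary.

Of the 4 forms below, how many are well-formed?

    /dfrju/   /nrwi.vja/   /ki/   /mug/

1

/dfrju/ — violates constraint 4: syllable 1 onset /dfrj/ has 4 consonants (> 3) → ill-formed
/nrwi.vja/ — violates constraint 5: contains banned sequence /vj/ → ill-formed
/ki/ — σ1 onset /k/, coda /∅/ ok → well-formed
/mug/ — violates constraint 1: syllable 1 coda /g/ has 1 consonant (> 0) → ill-formed
Well-formed: /ki/ → 1.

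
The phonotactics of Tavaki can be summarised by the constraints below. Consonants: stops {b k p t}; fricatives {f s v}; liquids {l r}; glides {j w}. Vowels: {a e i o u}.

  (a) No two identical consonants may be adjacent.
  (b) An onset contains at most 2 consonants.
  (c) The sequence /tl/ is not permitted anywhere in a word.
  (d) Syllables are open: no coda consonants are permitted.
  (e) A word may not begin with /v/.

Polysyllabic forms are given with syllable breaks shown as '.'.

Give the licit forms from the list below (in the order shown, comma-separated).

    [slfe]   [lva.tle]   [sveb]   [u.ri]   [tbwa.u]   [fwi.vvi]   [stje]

[u.ri]

[slfe] — violates constraint (b): syllable 1 onset /slf/ has 3 consonants (> 2) → illicit
[lva.tle] — violates constraint (c): contains banned sequence /tl/ → illicit
[sveb] — violates constraint (d): syllable 1 coda /b/ has 1 consonant (> 0) → illicit
[u.ri] — σ1 onset /∅/, coda /∅/ ok; σ2 onset /r/, coda /∅/ ok → licit
[tbwa.u] — violates constraint (b): syllable 1 onset /tbw/ has 3 consonants (> 2) → illicit
[fwi.vvi] — violates constraint (a): adjacent identical consonants /vv/ → illicit
[stje] — violates constraint (b): syllable 1 onset /stj/ has 3 consonants (> 2) → illicit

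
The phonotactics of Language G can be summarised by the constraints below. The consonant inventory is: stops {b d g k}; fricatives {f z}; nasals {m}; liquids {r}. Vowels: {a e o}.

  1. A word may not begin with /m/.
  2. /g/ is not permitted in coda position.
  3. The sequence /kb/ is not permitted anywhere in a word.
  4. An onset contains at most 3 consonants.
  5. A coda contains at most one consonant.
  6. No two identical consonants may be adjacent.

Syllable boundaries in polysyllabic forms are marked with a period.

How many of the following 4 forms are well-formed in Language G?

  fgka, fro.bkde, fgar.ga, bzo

4

fgka — σ1 onset /fgk/ (3C), coda /∅/ ok → well-formed
fro.bkde — σ1 onset /fr/ (2C), coda /∅/ ok; σ2 onset /bkd/ (3C), coda /∅/ ok → well-formed
fgar.ga — σ1 onset /fg/ (2C), coda /r/ ok; σ2 onset /g/, coda /∅/ ok → well-formed
bzo — σ1 onset /bz/ (2C), coda /∅/ ok → well-formed
Well-formed: fgka, fro.bkde, fgar.ga, bzo → 4.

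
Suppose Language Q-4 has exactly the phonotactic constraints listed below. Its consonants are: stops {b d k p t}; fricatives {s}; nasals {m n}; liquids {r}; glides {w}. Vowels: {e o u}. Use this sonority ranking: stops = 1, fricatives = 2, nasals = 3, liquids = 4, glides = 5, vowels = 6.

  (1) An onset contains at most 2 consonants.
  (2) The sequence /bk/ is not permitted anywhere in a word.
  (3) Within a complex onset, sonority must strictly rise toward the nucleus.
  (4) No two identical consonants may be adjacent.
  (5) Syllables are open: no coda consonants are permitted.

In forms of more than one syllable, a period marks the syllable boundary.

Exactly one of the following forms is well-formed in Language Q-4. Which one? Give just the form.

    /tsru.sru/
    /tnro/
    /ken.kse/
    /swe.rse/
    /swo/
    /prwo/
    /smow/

/swo/

/tsru.sru/ — violates constraint 1: syllable 1 onset /tsr/ has 3 consonants (> 2) → ill-formed
/tnro/ — violates constraint 1: syllable 1 onset /tnr/ has 3 consonants (> 2) → ill-formed
/ken.kse/ — violates constraint 5: syllable 1 coda /n/ has 1 consonant (> 0) → ill-formed
/swe.rse/ — violates constraint 3: syllable 2 onset /rs/: /r/ (liquid, 4) → /s/ (fricative, 2) does not rise → ill-formed
/swo/ — σ1 onset /sw/ (2→5 rises), coda /∅/ ok → well-formed
/prwo/ — violates constraint 1: syllable 1 onset /prw/ has 3 consonants (> 2) → ill-formed
/smow/ — violates constraint 5: syllable 1 coda /w/ has 1 consonant (> 0) → ill-formed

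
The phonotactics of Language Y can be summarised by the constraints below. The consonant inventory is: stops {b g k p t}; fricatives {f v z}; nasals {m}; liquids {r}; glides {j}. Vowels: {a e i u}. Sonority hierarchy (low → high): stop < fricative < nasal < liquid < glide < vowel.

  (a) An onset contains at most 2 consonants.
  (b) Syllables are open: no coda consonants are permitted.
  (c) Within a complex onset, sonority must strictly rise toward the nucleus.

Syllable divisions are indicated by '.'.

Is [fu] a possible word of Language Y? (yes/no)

[fu] — σ1 onset /f/, coda /∅/ ok → phonotactically legal

yes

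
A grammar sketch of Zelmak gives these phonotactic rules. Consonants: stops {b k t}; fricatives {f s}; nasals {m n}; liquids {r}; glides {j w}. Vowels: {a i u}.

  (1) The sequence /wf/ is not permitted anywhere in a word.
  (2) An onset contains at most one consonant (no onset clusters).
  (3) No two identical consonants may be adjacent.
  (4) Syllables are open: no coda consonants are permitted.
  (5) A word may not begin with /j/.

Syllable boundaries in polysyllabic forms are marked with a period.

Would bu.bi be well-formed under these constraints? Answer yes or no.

yes

bu.bi — σ1 onset /b/, coda /∅/ ok; σ2 onset /b/, coda /∅/ ok → well-formed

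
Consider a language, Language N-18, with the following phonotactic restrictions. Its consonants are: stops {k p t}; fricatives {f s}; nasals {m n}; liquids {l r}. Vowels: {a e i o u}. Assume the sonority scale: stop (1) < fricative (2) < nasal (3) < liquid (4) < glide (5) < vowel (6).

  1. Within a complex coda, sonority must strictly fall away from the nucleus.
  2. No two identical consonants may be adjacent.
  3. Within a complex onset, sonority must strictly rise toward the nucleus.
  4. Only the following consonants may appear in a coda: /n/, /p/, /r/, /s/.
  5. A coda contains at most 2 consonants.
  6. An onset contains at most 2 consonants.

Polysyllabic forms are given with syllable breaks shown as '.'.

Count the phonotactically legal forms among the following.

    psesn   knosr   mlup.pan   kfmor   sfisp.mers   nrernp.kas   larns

psesn — violates constraint 1: syllable 1 coda /sn/: /s/ (fricative, 2) → /n/ (nasal, 3) does not fall → phonotactically illegal
knosr — violates constraint 1: syllable 1 coda /sr/: /s/ (fricative, 2) → /r/ (liquid, 4) does not fall → phonotactically illegal
mlup.pan — violates constraint 2: adjacent identical consonants /pp/ → phonotactically illegal
kfmor — violates constraint 6: syllable 1 onset /kfm/ has 3 consonants (> 2) → phonotactically illegal
sfisp.mers — violates constraint 3: syllable 1 onset /sf/: /s/ (fricative, 2) → /f/ (fricative, 2) does not rise → phonotactically illegal
nrernp.kas — violates constraint 5: syllable 1 coda /rnp/ has 3 consonants (> 2) → phonotactically illegal
larns — violates constraint 5: syllable 1 coda /rns/ has 3 consonants (> 2) → phonotactically illegal
No form is phonotactically legal → 0.

0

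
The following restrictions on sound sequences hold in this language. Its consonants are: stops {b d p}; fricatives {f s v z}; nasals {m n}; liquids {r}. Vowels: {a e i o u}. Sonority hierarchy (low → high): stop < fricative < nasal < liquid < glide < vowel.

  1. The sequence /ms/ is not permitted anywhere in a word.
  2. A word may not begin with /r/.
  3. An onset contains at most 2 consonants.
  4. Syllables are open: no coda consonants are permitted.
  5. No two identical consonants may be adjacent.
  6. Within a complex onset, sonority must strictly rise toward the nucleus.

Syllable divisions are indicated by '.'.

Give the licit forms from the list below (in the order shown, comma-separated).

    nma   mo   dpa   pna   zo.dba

nma — violates constraint 6: syllable 1 onset /nm/: /n/ (nasal, 3) → /m/ (nasal, 3) does not rise → illicit
mo — σ1 onset /m/, coda /∅/ ok → licit
dpa — violates constraint 6: syllable 1 onset /dp/: /d/ (stop, 1) → /p/ (stop, 1) does not rise → illicit
pna — σ1 onset /pn/ (1→3 rises), coda /∅/ ok → licit
zo.dba — violates constraint 6: syllable 2 onset /db/: /d/ (stop, 1) → /b/ (stop, 1) does not rise → illicit

mo, pna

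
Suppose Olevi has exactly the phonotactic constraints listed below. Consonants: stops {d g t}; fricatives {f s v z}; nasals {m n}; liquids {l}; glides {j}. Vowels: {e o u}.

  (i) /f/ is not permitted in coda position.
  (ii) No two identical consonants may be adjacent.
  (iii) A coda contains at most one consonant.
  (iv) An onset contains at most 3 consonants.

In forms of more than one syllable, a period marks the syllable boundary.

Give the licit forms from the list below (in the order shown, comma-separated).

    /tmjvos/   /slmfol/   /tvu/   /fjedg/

/tvu/

/tmjvos/ — violates constraint (iv): syllable 1 onset /tmjv/ has 4 consonants (> 3) → illicit
/slmfol/ — violates constraint (iv): syllable 1 onset /slmf/ has 4 consonants (> 3) → illicit
/tvu/ — σ1 onset /tv/ (2C), coda /∅/ ok → licit
/fjedg/ — violates constraint (iii): syllable 1 coda /dg/ has 2 consonants (> 1) → illicit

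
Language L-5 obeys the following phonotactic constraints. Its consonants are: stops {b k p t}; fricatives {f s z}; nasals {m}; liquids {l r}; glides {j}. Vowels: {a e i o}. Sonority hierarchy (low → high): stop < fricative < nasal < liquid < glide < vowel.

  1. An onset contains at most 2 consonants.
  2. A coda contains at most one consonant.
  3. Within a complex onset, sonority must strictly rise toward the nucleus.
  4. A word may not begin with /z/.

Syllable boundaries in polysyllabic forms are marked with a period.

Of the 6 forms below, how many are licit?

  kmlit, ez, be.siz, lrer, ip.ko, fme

4

kmlit — violates constraint 1: syllable 1 onset /kml/ has 3 consonants (> 2) → illicit
ez — σ1 onset /∅/, coda /z/ ok → licit
be.siz — σ1 onset /b/, coda /∅/ ok; σ2 onset /s/, coda /z/ ok → licit
lrer — violates constraint 3: syllable 1 onset /lr/: /l/ (liquid, 4) → /r/ (liquid, 4) does not rise → illicit
ip.ko — σ1 onset /∅/, coda /p/ ok; σ2 onset /k/, coda /∅/ ok → licit
fme — σ1 onset /fm/ (2→3 rises), coda /∅/ ok → licit
Licit: ez, be.siz, ip.ko, fme → 4.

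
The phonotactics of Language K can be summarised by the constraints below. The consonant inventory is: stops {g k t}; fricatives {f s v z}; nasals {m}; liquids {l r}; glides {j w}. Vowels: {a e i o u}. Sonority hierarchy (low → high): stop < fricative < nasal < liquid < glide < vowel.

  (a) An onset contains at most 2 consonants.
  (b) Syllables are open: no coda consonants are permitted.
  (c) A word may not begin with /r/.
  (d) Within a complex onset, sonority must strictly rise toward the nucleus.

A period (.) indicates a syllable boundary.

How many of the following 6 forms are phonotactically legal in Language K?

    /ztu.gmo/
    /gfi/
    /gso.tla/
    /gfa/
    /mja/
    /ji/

/ztu.gmo/ — violates constraint (d): syllable 1 onset /zt/: /z/ (fricative, 2) → /t/ (stop, 1) does not rise → phonotactically illegal
/gfi/ — σ1 onset /gf/ (1→2 rises), coda /∅/ ok → phonotactically legal
/gso.tla/ — σ1 onset /gs/ (1→2 rises), coda /∅/ ok; σ2 onset /tl/ (1→4 rises), coda /∅/ ok → phonotactically legal
/gfa/ — σ1 onset /gf/ (1→2 rises), coda /∅/ ok → phonotactically legal
/mja/ — σ1 onset /mj/ (3→5 rises), coda /∅/ ok → phonotactically legal
/ji/ — σ1 onset /j/, coda /∅/ ok → phonotactically legal
Phonotactically legal: /gfi/, /gso.tla/, /gfa/, /mja/, /ji/ → 5.

5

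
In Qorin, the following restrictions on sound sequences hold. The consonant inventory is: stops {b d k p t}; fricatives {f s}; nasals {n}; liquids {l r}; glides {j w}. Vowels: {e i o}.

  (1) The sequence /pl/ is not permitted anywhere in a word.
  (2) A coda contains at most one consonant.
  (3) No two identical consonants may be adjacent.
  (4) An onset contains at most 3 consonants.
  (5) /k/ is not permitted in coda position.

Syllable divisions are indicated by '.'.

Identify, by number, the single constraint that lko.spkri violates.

4

lko.spkri: syllable 2 onset /spkr/ has 4 consonants (> 3).
This is a violation of constraint 4: "An onset contains at most 3 consonants."
The remaining constraints (1, 2, 3, 5) are satisfied.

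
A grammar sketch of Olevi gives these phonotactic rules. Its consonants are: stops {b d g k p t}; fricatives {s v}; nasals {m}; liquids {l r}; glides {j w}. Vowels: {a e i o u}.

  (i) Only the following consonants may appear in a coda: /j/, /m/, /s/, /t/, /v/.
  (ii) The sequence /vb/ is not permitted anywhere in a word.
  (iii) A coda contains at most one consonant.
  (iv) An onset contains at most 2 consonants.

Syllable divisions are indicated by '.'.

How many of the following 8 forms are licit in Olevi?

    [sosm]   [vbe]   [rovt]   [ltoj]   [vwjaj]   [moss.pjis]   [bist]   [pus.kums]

1

[sosm] — violates constraint (iii): syllable 1 coda /sm/ has 2 consonants (> 1) → illicit
[vbe] — violates constraint (ii): contains banned sequence /vb/ → illicit
[rovt] — violates constraint (iii): syllable 1 coda /vt/ has 2 consonants (> 1) → illicit
[ltoj] — σ1 onset /lt/ (2C), coda /j/ ok → licit
[vwjaj] — violates constraint (iv): syllable 1 onset /vwj/ has 3 consonants (> 2) → illicit
[moss.pjis] — violates constraint (iii): syllable 1 coda /ss/ has 2 consonants (> 1) → illicit
[bist] — violates constraint (iii): syllable 1 coda /st/ has 2 consonants (> 1) → illicit
[pus.kums] — violates constraint (iii): syllable 2 coda /ms/ has 2 consonants (> 1) → illicit
Licit: [ltoj] → 1.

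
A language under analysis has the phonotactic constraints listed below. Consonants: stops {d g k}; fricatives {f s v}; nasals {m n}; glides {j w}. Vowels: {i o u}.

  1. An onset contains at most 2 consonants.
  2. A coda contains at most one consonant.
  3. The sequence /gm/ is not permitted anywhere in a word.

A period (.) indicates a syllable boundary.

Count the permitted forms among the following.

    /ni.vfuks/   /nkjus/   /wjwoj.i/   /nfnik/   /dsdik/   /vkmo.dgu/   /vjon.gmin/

/ni.vfuks/ — violates constraint 2: syllable 2 coda /ks/ has 2 consonants (> 1) → not permitted
/nkjus/ — violates constraint 1: syllable 1 onset /nkj/ has 3 consonants (> 2) → not permitted
/wjwoj.i/ — violates constraint 1: syllable 1 onset /wjw/ has 3 consonants (> 2) → not permitted
/nfnik/ — violates constraint 1: syllable 1 onset /nfn/ has 3 consonants (> 2) → not permitted
/dsdik/ — violates constraint 1: syllable 1 onset /dsd/ has 3 consonants (> 2) → not permitted
/vkmo.dgu/ — violates constraint 1: syllable 1 onset /vkm/ has 3 consonants (> 2) → not permitted
/vjon.gmin/ — violates constraint 3: contains banned sequence /gm/ → not permitted
No form is permitted → 0.

0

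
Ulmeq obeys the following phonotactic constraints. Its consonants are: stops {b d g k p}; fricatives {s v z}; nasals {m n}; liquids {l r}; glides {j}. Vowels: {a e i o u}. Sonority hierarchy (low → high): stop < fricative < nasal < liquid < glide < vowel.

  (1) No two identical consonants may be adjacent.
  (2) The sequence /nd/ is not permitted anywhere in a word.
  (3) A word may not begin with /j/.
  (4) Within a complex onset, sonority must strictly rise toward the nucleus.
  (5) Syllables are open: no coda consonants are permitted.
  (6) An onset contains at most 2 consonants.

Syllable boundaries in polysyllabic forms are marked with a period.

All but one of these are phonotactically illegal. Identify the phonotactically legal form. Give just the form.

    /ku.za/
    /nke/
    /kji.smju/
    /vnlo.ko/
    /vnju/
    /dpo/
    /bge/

/ku.za/

/ku.za/ — σ1 onset /k/, coda /∅/ ok; σ2 onset /z/, coda /∅/ ok → phonotactically legal
/nke/ — violates constraint 4: syllable 1 onset /nk/: /n/ (nasal, 3) → /k/ (stop, 1) does not rise → phonotactically illegal
/kji.smju/ — violates constraint 6: syllable 2 onset /smj/ has 3 consonants (> 2) → phonotactically illegal
/vnlo.ko/ — violates constraint 6: syllable 1 onset /vnl/ has 3 consonants (> 2) → phonotactically illegal
/vnju/ — violates constraint 6: syllable 1 onset /vnj/ has 3 consonants (> 2) → phonotactically illegal
/dpo/ — violates constraint 4: syllable 1 onset /dp/: /d/ (stop, 1) → /p/ (stop, 1) does not rise → phonotactically illegal
/bge/ — violates constraint 4: syllable 1 onset /bg/: /b/ (stop, 1) → /g/ (stop, 1) does not rise → phonotactically illegal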